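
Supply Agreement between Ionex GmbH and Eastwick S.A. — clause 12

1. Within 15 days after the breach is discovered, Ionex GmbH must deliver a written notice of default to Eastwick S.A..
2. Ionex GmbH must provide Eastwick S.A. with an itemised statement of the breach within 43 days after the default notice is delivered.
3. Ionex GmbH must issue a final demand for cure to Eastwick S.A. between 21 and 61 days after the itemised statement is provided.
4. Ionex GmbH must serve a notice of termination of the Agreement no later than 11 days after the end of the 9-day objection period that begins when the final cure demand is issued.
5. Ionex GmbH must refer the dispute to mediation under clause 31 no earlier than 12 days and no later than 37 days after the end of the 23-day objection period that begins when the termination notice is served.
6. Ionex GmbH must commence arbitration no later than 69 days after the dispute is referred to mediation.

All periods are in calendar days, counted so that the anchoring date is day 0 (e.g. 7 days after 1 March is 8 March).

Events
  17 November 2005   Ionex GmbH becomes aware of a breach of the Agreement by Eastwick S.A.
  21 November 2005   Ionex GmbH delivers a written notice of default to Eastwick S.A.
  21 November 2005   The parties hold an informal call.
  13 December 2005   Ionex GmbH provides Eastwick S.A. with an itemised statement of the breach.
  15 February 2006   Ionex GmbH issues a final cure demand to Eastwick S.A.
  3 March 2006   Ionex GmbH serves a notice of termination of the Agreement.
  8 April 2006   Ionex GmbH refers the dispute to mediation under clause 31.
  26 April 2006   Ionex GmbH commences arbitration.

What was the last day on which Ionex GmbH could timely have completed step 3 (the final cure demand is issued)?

Step 3 runs from 13 December 2005, when the itemised statement is provided. The window is 21–61 days after 13 December 2005; it closes on 12 February 2006.

12 February 2006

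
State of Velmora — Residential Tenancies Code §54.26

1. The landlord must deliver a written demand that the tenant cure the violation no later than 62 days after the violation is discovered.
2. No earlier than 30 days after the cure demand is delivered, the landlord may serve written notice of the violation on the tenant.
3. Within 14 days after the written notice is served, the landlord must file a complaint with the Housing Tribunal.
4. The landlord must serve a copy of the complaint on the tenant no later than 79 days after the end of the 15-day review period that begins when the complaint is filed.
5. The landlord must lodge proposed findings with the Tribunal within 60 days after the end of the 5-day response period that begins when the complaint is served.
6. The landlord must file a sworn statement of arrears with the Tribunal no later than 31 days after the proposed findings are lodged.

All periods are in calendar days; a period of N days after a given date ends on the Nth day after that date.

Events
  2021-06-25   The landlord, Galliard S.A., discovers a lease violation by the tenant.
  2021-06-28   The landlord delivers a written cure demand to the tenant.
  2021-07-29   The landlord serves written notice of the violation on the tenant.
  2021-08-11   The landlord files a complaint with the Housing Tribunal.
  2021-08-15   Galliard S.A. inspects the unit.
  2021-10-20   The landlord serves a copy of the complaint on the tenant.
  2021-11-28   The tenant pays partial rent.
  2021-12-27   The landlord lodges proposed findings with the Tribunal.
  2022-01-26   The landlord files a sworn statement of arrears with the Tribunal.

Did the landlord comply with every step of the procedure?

Step 1 — counting 62 days from 2021-06-25 (when the violation is discovered) gives a deadline of 2021-08-26; 2021-06-28 is within that limit.
Step 2 — must wait 30 days from 2021-06-28 (when the cure demand is delivered), so not before 2021-07-28; 2021-07-29 is on or after that date.
Step 3 — counting 14 days from 2021-07-29 (when the written notice is served) gives a deadline of 2021-08-12; completed 2021-08-11, before the deadline.
Step 4 — counting 79 days from 2021-08-26 (end of the 15-day review period, which began when the complaint is filed on 2021-08-11) gives a deadline of 2021-11-13; completed 2021-10-20, before the deadline.
Step 5 — counting 60 days from 2021-10-25 (end of the 5-day response period, which began when the complaint is served on 2021-10-20) gives a deadline of 2021-12-24; done 2021-12-27 — 3 days late.
The analysis stops there.

No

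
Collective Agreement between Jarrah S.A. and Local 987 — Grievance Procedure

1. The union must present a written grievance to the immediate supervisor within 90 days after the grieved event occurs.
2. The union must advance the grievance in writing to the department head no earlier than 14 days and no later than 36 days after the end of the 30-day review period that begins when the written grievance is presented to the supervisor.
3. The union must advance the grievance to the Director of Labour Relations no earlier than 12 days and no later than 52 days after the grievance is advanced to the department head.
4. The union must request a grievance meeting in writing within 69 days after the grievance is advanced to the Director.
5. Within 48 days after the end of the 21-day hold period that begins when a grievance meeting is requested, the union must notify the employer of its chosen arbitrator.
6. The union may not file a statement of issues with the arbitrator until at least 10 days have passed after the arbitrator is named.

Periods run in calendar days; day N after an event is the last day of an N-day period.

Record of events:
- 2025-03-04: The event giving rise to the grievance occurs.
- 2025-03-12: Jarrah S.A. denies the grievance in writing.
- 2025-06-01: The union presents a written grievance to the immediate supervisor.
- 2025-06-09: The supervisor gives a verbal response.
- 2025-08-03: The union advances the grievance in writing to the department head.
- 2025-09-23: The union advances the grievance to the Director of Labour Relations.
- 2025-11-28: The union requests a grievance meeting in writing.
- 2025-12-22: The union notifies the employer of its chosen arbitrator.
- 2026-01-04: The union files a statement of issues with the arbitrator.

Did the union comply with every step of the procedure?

Step 1 — counting 90 days from 2025-03-04 (when the grieved event occurs) gives a deadline of 2025-06-02; 2025-06-01 is within that limit.
Step 2 — 14 and 36 days from 2025-07-01 (end of the 30-day review period, which began when the written grievance is presented to the supervisor on 2025-06-01) are 2025-07-15 and 2025-08-06 respectively; done 2025-08-03 — within the window.
Step 3 — 12 and 52 days from 2025-08-03 (when the grievance is advanced to the department head) are 2025-08-15 and 2025-09-24 respectively; 2025-09-23 falls inside that range.
Step 4 — counting 69 days from 2025-09-23 (when the grievance is advanced to the Director) gives a deadline of 2025-12-01; done 2025-11-28 — timely.
Step 5 — counting 48 days from 2025-12-19 (end of the 21-day hold period, which began when a grievance meeting is requested on 2025-11-28) gives a deadline of 2026-02-05; completed 2025-12-22, before the deadline.
Step 6 — must wait 10 days from 2025-12-22 (when the arbitrator is named), so not before 2026-01-01; 2026-01-04 is on or after that date.

Yes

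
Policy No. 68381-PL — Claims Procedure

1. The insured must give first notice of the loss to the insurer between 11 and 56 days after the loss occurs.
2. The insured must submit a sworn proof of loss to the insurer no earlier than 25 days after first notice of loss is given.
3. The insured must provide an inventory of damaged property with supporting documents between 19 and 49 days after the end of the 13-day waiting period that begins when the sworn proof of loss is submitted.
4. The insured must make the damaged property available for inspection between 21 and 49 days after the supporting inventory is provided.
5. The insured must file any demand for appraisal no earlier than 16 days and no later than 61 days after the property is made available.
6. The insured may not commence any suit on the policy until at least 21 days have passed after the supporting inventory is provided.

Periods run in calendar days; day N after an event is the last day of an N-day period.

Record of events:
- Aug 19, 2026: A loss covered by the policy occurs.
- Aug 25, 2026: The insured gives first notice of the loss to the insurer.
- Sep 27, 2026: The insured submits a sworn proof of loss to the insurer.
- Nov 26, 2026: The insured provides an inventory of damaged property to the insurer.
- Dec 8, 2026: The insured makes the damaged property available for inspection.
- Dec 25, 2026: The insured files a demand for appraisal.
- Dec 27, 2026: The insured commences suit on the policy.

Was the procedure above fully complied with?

(1) the permitted window runs from Aug 19, 2026 + 11 = Aug 30, 2026 to Aug 19, 2026 + 56 = Oct 14, 2026; done Aug 25, 2026 — 5 days before the window opened.

No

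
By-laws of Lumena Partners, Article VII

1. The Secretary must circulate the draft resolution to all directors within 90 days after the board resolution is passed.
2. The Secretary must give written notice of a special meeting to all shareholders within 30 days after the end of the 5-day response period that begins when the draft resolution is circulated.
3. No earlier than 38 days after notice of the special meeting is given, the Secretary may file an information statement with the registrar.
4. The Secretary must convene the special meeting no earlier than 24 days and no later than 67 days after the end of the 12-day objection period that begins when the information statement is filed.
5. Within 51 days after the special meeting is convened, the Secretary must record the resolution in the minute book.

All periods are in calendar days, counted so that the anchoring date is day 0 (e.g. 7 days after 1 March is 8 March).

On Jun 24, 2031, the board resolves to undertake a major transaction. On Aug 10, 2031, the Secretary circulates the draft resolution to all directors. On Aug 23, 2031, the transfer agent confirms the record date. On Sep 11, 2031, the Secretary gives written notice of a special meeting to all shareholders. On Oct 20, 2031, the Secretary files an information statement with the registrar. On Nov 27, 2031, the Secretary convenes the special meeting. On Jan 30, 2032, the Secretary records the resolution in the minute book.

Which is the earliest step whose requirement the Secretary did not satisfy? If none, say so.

Step 5

Step 1: 90 days after Jun 24, 2031 (when the board resolution is passed) is Sep 22, 2031; completed Aug 10, 2031, before the deadline.
Step 2: 30 days after Aug 15, 2031 (end of the 5-day response period, which began when the draft resolution is circulated on Aug 10, 2031) is Sep 14, 2031; completed Sep 11, 2031, before the deadline.
Step 3: the earliest permitted date is 38 days after Sep 11, 2031 (when notice of the special meeting is given), i.e. Oct 19, 2031; Oct 20, 2031 is on or after that date.
Step 4: the window is 24–67 days after Nov 1, 2031 (end of the 12-day objection period, which began when the information statement is filed on Oct 20, 2031), so Nov 25, 2031 through Jan 7, 2032; done Nov 27, 2031, which is between those dates.
Step 5: 51 days after Nov 27, 2031 (when the special meeting is convened) is Jan 17, 2032; not done until Jan 30, 2032, 13 days after the deadline.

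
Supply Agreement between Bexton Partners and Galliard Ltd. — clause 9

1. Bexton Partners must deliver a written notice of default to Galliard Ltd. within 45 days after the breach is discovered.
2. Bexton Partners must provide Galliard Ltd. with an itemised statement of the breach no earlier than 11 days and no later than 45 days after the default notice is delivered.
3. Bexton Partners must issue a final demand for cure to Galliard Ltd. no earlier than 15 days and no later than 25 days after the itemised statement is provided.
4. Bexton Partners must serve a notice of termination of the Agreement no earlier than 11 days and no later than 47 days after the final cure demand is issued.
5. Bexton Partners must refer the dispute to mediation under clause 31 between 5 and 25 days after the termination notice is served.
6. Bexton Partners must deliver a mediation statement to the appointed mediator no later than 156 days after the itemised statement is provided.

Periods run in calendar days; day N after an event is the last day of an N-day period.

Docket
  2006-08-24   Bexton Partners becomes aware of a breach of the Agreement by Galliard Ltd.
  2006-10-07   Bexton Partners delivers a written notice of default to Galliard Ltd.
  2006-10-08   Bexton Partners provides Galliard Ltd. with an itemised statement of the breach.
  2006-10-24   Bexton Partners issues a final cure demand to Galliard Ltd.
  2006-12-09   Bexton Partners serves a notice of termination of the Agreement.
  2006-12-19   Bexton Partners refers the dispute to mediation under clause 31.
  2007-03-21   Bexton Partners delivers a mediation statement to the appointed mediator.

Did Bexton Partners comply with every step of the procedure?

(1) due by 2006-08-24 + 45 days = 2006-10-08; completed 2006-10-07, before the deadline.
(2) the permitted window runs from 2006-10-07 + 11 = 2006-10-18 to 2006-10-07 + 45 = 2006-11-21; done 2006-10-08 — 10 days before the window opened.
That is the first point of non-compliance.

No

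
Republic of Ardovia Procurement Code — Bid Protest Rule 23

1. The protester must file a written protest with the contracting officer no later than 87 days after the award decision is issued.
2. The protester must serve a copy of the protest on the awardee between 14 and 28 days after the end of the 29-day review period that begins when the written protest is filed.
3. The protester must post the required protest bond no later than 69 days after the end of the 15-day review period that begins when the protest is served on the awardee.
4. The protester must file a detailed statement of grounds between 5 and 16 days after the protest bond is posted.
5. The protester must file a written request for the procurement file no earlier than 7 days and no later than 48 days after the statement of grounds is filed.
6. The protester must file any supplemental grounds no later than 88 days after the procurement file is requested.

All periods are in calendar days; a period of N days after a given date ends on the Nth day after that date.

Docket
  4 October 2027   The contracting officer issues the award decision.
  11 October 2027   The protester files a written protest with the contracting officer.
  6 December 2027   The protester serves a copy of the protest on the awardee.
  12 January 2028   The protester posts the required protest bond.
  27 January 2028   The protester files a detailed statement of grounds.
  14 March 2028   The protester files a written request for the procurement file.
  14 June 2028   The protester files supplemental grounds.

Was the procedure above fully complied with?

(1) due by 4 October 2027 + 87 days = 30 December 2027; 11 October 2027 is within that limit.
(2) the permitted window runs from 9 November 2027 + 14 = 23 November 2027 to 9 November 2027 + 28 = 7 December 2027; done 6 December 2027, which is between those dates.
(3) due by 21 December 2027 + 69 days = 28 February 2028; completed 12 January 2028, before the deadline.
(4) the permitted window runs from 12 January 2028 + 5 = 17 January 2028 to 12 January 2028 + 16 = 28 January 2028; done 27 January 2028, which is between those dates.
(5) the permitted window runs from 27 January 2028 + 7 = 3 February 2028 to 27 January 2028 + 48 = 15 March 2028; done 14 March 2028 — within the window.
(6) due by 14 March 2028 + 88 days = 10 June 2028; 14 June 2028 misses that deadline by 4 days.
That is the first point of non-compliance.

No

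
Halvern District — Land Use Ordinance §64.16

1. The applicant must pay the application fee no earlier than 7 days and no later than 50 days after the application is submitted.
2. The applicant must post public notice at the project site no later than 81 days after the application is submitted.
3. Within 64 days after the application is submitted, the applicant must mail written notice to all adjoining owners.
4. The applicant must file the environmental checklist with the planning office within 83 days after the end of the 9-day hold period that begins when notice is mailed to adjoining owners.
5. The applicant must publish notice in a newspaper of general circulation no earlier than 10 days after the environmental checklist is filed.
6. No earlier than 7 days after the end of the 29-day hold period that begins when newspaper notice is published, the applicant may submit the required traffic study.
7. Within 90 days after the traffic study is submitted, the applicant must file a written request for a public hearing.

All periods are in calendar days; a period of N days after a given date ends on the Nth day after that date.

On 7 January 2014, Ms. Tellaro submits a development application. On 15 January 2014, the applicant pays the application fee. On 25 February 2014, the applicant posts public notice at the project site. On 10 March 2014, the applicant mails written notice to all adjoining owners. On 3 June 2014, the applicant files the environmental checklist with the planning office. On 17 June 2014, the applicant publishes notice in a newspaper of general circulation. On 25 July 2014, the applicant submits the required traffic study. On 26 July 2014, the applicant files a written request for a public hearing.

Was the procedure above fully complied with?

Step 1 — 7 and 50 days from 7 January 2014 (when the application is submitted) are 14 January 2014 and 26 February 2014 respectively; done 15 January 2014, which is between those dates.
Step 2 — counting 81 days from 7 January 2014 (when the application is submitted) gives a deadline of 29 March 2014; done 25 February 2014 — timely.
Step 3 — counting 64 days from 7 January 2014 (when the application is submitted) gives a deadline of 12 March 2014; completed 10 March 2014, before the deadline.
Step 4 — counting 83 days from 19 March 2014 (end of the 9-day hold period, which began when notice is mailed to adjoining owners on 10 March 2014) gives a deadline of 10 June 2014; done 3 June 2014 — timely.
Step 5 — must wait 10 days from 3 June 2014 (when the environmental checklist is filed), so not before 13 June 2014; done 17 June 2014 — permitted.
Step 6 — must wait 7 days from 16 July 2014 (end of the 29-day hold period, which began when newspaper notice is published on 17 June 2014), so not before 23 July 2014; done 25 July 2014 — permitted.
Step 7 — counting 90 days from 25 July 2014 (when the traffic study is submitted) gives a deadline of 23 October 2014; completed 26 July 2014, before the deadline.

Yes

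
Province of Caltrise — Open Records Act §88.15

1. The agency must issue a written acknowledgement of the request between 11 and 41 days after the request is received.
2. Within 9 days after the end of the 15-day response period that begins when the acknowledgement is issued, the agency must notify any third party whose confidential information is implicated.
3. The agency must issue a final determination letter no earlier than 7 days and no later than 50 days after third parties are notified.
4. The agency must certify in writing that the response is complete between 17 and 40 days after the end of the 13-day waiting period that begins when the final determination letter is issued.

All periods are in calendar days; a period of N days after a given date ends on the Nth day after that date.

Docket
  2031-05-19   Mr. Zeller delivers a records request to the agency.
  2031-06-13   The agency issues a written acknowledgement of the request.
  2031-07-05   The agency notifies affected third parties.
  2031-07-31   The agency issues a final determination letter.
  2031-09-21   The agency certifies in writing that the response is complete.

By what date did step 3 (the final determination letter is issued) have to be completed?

2031-08-24

Step 3 runs from 2031-07-05, when third parties are notified. The window is 7–50 days after 2031-07-05; it closes on 2031-08-24.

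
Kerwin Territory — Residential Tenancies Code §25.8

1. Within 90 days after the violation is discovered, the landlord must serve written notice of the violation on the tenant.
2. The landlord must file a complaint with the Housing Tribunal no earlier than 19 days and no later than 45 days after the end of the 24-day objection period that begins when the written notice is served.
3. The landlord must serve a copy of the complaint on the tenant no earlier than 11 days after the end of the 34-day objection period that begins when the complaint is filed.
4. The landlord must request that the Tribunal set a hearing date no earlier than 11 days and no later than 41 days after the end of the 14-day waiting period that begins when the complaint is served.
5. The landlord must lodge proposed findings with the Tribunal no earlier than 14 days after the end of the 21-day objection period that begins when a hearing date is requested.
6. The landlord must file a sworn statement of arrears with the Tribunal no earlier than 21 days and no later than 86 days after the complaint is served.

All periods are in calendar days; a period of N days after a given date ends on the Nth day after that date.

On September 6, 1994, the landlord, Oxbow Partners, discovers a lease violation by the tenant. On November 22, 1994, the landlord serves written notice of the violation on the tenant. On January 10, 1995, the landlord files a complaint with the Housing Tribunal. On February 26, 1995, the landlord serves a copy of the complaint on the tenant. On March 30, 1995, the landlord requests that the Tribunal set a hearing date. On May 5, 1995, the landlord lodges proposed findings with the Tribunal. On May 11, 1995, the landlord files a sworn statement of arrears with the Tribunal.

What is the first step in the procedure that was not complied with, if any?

None — every step was satisfied

Step 1 — counting 90 days from September 6, 1994 (when the violation is discovered) gives a deadline of December 5, 1994; November 22, 1994 is within that limit.
Step 2 — 19 and 45 days from December 16, 1994 (end of the 24-day objection period, which began when the written notice is served on November 22, 1994) are January 4, 1995 and January 30, 1995 respectively; January 10, 1995 falls inside that range.
Step 3 — must wait 11 days from February 13, 1995 (end of the 34-day objection period, which began when the complaint is filed on January 10, 1995), so not before February 24, 1995; done February 26, 1995 — permitted.
Step 4 — 11 and 41 days from March 12, 1995 (end of the 14-day waiting period, which began when the complaint is served on February 26, 1995) are March 23, 1995 and April 22, 1995 respectively; March 30, 1995 falls inside that range.
Step 5 — must wait 14 days from April 20, 1995 (end of the 21-day objection period, which began when a hearing date is requested on March 30, 1995), so not before May 4, 1995; done May 5, 1995, after the minimum wait.
Step 6 — 21 and 86 days from February 26, 1995 (when the complaint is served) are March 19, 1995 and May 23, 1995 respectively; done May 11, 1995 — within the window.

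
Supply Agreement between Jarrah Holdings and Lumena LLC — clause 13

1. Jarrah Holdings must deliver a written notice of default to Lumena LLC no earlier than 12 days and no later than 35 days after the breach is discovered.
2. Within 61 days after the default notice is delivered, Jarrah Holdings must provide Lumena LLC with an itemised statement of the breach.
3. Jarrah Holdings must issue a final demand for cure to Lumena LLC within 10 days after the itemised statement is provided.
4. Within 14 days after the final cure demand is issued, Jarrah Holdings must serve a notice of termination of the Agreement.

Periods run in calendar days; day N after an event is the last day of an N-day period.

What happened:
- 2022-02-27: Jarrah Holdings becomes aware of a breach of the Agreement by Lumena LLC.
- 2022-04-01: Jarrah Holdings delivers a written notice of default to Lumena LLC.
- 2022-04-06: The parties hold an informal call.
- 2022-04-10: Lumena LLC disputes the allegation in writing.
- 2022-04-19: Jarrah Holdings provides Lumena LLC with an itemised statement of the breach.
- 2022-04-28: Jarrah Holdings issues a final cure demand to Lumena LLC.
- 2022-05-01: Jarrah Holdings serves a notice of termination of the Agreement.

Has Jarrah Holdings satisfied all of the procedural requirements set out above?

Yes

Step 1: the window is 12–35 days after 2022-02-27 (when the breach is discovered), so 2022-03-11 through 2022-04-03; done 2022-04-01 — within the window.
Step 2: 61 days after 2022-04-01 (when the default notice is delivered) is 2022-06-01; 2022-04-19 is within that limit.
Step 3: 10 days after 2022-04-19 (when the itemised statement is provided) is 2022-04-29; completed 2022-04-28, before the deadline.
Step 4: 14 days after 2022-04-28 (when the final cure demand is issued) is 2022-05-12; 2022-05-01 is within that limit.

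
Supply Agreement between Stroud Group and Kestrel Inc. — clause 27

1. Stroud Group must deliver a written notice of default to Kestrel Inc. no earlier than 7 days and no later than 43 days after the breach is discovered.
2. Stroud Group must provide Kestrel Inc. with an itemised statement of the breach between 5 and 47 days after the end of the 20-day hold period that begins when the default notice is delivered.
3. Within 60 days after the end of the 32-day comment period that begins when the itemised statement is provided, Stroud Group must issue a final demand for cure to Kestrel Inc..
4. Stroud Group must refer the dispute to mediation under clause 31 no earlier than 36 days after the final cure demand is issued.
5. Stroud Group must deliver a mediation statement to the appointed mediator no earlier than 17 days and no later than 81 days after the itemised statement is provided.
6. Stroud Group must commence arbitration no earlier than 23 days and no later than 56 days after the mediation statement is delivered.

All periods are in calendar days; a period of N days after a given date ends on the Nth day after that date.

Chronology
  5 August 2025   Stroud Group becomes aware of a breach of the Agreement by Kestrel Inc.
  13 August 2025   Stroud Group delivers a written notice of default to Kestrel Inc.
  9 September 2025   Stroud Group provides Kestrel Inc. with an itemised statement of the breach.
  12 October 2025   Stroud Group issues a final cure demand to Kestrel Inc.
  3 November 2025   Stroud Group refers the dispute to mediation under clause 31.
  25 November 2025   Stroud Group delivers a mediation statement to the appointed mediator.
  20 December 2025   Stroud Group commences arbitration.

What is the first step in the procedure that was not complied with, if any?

(1) the permitted window runs from 5 August 2025 + 7 = 12 August 2025 to 5 August 2025 + 43 = 17 September 2025; done 13 August 2025 — within the window.
(2) the permitted window runs from 2 September 2025 + 5 = 7 September 2025 to 2 September 2025 + 47 = 19 October 2025; done 9 September 2025, which is between those dates.
(3) due by 11 October 2025 + 60 days = 10 December 2025; completed 12 October 2025, before the deadline.
(4) permitted from 12 October 2025 + 36 days = 17 November 2025 onward; done 3 November 2025 — 14 days too early.
No need to go further; step 4 was not satisfied.

Step 4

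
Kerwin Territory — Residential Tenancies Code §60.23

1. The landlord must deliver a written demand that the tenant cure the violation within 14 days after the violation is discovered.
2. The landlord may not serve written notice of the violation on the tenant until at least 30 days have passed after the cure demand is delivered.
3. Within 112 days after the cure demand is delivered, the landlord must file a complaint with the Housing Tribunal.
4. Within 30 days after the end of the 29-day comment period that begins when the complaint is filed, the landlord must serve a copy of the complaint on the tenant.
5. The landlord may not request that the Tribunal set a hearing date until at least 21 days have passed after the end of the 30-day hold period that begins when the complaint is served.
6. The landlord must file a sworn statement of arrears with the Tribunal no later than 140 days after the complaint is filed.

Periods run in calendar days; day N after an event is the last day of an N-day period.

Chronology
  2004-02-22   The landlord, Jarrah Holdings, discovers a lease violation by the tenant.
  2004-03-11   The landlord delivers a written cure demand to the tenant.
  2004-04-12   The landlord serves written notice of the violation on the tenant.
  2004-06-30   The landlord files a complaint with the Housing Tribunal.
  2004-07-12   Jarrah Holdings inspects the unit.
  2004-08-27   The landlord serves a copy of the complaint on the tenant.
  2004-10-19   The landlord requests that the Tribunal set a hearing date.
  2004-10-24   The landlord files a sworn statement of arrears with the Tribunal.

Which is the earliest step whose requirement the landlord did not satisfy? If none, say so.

Step 1

(1) due by 2004-02-22 + 14 days = 2004-03-07; 2004-03-11 misses that deadline by 4 days.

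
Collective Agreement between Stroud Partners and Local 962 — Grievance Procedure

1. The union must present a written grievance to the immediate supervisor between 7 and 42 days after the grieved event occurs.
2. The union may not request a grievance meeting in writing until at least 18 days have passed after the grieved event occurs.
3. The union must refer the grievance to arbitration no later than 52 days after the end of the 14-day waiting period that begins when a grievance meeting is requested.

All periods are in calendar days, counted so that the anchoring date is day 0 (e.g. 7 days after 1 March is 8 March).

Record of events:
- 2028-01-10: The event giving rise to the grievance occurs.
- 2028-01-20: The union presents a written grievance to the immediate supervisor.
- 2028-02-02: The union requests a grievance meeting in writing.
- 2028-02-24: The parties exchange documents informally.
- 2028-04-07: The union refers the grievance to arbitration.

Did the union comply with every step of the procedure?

Yes

(1) the permitted window runs from 2028-01-10 + 7 = 2028-01-17 to 2028-01-10 + 42 = 2028-02-21; done 2028-01-20 — within the window.
(2) permitted from 2028-01-10 + 18 days = 2028-01-28 onward; 2028-02-02 is on or after that date.
(3) due by 2028-02-16 + 52 days = 2028-04-08; done 2028-04-07 — timely.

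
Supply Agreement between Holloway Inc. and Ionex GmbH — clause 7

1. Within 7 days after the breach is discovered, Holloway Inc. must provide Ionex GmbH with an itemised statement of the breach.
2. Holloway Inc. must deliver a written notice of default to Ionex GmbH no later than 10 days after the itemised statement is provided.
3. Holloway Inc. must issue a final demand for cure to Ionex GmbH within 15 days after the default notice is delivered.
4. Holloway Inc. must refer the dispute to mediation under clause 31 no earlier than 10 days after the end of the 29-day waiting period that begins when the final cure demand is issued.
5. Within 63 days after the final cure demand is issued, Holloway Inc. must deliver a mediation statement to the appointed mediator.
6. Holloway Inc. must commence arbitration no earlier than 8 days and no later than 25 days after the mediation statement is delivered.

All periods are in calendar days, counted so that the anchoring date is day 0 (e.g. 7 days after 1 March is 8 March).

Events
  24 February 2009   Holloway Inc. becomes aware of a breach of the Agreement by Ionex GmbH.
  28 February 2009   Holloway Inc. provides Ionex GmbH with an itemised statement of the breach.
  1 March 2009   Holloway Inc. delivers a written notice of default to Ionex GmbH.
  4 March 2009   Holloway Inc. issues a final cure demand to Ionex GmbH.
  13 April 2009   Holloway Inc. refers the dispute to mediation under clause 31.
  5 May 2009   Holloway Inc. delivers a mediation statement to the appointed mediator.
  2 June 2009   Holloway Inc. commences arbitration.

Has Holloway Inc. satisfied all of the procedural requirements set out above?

No

Step 1 — counting 7 days from 24 February 2009 (when the breach is discovered) gives a deadline of 3 March 2009; done 28 February 2009 — timely.
Step 2 — counting 10 days from 28 February 2009 (when the itemised statement is provided) gives a deadline of 10 March 2009; completed 1 March 2009, before the deadline.
Step 3 — counting 15 days from 1 March 2009 (when the default notice is delivered) gives a deadline of 16 March 2009; completed 4 March 2009, before the deadline.
Step 4 — must wait 10 days from 2 April 2009 (end of the 29-day waiting period, which began when the final cure demand is issued on 4 March 2009), so not before 12 April 2009; done 13 April 2009 — permitted.
Step 5 — counting 63 days from 4 March 2009 (when the final cure demand is issued) gives a deadline of 6 May 2009; 5 May 2009 is within that limit.
Step 6 — 8 and 25 days from 5 May 2009 (when the mediation statement is delivered) are 13 May 2009 and 30 May 2009 respectively; 2 June 2009 is 3 days past the end of the window.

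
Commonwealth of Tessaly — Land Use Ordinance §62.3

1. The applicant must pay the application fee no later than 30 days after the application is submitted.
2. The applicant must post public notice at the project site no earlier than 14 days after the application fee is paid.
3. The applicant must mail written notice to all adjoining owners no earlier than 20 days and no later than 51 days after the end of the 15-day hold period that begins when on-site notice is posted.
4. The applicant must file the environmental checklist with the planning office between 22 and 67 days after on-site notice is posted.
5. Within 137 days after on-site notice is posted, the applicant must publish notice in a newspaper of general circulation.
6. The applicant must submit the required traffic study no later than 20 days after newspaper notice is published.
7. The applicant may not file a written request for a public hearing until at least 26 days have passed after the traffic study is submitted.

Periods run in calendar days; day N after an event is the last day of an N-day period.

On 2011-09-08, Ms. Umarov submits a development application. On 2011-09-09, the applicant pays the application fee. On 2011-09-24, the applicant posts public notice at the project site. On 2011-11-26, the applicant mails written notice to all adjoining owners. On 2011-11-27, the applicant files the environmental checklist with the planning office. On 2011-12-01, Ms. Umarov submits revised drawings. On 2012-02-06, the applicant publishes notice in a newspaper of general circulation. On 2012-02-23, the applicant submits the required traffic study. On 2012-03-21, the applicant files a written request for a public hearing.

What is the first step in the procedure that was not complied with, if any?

Step 1: 30 days after 2011-09-08 (when the application is submitted) is 2011-10-08; done 2011-09-09 — timely.
Step 2: the earliest permitted date is 14 days after 2011-09-09 (when the application fee is paid), i.e. 2011-09-23; 2011-09-24 is on or after that date.
Step 3: the window is 20–51 days after 2011-10-09 (end of the 15-day hold period, which began when on-site notice is posted on 2011-09-24), so 2011-10-29 through 2011-11-29; done 2011-11-26 — within the window.
Step 4: the window is 22–67 days after 2011-09-24 (when on-site notice is posted), so 2011-10-16 through 2011-11-30; done 2011-11-27 — within the window.
Step 5: 137 days after 2011-09-24 (when on-site notice is posted) is 2012-02-08; completed 2012-02-06, before the deadline.
Step 6: 20 days after 2012-02-06 (when newspaper notice is published) is 2012-02-26; 2012-02-23 is within that limit.
Step 7: the earliest permitted date is 26 days after 2012-02-23 (when the traffic study is submitted), i.e. 2012-03-20; done 2012-03-21 — permitted.

None — every step was satisfied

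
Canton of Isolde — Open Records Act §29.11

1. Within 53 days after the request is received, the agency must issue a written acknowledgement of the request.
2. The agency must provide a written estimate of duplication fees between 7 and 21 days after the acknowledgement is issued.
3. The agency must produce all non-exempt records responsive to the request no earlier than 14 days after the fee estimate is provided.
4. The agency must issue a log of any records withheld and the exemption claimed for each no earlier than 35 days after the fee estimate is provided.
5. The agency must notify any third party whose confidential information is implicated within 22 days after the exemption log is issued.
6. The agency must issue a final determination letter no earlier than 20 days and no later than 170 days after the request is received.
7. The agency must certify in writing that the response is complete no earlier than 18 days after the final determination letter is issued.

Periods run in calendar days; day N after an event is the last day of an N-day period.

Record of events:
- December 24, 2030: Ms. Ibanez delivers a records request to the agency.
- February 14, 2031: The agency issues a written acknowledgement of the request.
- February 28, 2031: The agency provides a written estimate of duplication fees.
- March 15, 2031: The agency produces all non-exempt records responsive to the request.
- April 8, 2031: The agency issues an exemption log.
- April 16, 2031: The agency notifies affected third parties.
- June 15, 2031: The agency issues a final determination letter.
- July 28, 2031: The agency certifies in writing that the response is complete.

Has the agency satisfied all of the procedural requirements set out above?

No

(1) due by December 24, 2030 + 53 days = February 15, 2031; completed February 14, 2031, before the deadline.
(2) the permitted window runs from February 14, 2031 + 7 = February 21, 2031 to February 14, 2031 + 21 = March 7, 2031; February 28, 2031 falls inside that range.
(3) permitted from February 28, 2031 + 14 days = March 14, 2031 onward; done March 15, 2031, after the minimum wait.
(4) permitted from February 28, 2031 + 35 days = April 4, 2031 onward; done April 8, 2031, after the minimum wait.
(5) due by April 8, 2031 + 22 days = April 30, 2031; completed April 16, 2031, before the deadline.
(6) the permitted window runs from December 24, 2030 + 20 = January 13, 2031 to December 24, 2030 + 170 = June 12, 2031; done June 15, 2031 — 3 days after the window closed.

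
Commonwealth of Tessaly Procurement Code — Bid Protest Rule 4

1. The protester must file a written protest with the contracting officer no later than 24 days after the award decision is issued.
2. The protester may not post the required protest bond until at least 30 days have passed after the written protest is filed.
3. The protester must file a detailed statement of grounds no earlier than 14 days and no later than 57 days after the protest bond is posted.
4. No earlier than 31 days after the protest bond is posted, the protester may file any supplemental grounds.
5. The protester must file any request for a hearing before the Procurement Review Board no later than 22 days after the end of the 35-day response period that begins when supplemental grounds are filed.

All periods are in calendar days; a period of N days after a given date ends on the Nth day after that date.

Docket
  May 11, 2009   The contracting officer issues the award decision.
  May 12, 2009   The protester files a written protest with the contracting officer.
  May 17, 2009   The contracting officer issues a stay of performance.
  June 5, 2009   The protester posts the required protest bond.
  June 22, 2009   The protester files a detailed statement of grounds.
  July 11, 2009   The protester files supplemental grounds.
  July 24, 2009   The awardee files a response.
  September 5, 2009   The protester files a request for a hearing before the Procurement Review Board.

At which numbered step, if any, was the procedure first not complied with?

Step 1 — counting 24 days from May 11, 2009 (when the award decision is issued) gives a deadline of June 4, 2009; May 12, 2009 is within that limit.
Step 2 — must wait 30 days from May 12, 2009 (when the written protest is filed), so not before June 11, 2009; done June 5, 2009 — 6 days too early.
The procedure was therefore not followed at step 2.

Step 2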